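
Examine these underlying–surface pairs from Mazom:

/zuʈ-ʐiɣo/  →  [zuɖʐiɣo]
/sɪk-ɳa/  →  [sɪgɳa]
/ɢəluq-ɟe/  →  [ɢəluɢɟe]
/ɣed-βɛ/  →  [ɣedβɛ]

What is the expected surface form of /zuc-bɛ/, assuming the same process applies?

[zuɟbɛ]

The data show regressive voicing assimilation: /ʈ/ → [ɖ] before /ʐ/; /k/ → [g] before /ɳ/; /q/ → [ɢ] before /ɟ/. In each pair only voicing changes, matching the following consonant, while place and manner stay constant.
Nothing changes in [ɣedβɛ]: there the adjacent consonants already agree in voicing (/d/ and /β/ are both voiced), so this form is consistent with the same rule.
The rule targets /c/ (voiceless palatal stop), which sits before the trigger /b/ (voiced).
The voiced palatal stop is [ɟ], so /c/ → [ɟ].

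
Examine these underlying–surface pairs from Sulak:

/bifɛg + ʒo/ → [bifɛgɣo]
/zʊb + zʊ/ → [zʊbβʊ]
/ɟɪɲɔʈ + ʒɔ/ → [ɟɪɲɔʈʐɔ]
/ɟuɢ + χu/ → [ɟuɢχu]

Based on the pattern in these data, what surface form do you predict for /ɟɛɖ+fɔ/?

The data show progressive place assimilation: /ʒ/ → [ɣ] after /g/; /z/ → [β] after /b/; /ʒ/ → [ʐ] after /ʈ/. In each pair only place changes, matching the preceding consonant, while manner and voice stay constant.
No alternation appears in [ɟuɢχu]: there the adjacent consonants already agree in place (/χ/ and /ɢ/ are both uvular), so this form is consistent with the same rule.
/f/ is a voiceless labiodental fricative. The preceding trigger /ɖ/ is retroflex, so /f/ must become retroflex as well.
The voiceless retroflex fricative is [ʂ], so /f/ → [ʂ].

[ɟɛɖʂɔ]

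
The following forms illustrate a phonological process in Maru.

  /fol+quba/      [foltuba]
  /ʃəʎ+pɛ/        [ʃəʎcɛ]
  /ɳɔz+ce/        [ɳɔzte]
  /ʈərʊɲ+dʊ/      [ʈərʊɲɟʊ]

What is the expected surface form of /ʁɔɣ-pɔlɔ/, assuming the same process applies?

[ʁɔɣkɔlɔ]

The data show progressive place assimilation: /q/ → [t] after /l/; /p/ → [c] after /ʎ/; /c/ → [t] after /z/; /d/ → [ɟ] after /ɲ/. In each pair only place changes, matching the preceding consonant, while manner and voice stay constant.
/p/ is a voiceless bilabial stop. The preceding trigger /ɣ/ is velar, so /p/ must become velar as well.
A voiceless velar stop is [k], so the surface segment is [k].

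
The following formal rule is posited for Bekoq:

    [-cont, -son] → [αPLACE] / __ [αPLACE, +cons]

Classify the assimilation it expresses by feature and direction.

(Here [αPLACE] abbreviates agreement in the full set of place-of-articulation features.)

regressive place assimilation

The shared variable α links the value of the place features (abbreviated [PLACE]) on the target to the same value on the neighbouring segment, so place is the feature that assimilates.
The conditioning segment sits to the right of the focus bar, meaning the trigger follows the segment that changes — regressive assimilation.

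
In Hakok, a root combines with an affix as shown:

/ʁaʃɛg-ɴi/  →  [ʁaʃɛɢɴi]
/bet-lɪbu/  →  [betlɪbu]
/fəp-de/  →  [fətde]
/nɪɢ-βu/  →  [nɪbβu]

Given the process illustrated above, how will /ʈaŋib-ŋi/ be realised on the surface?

[ʈaŋigŋi]

The data show regressive place assimilation: /g/ → [ɢ] before /ɴ/; /p/ → [t] before /d/; /ɢ/ → [b] before /β/. In each pair only place changes, matching the following consonant, while manner and voice stay constant.
No alternation appears in [betlɪbu]: there the adjacent consonants already agree in place (/t/ and /l/ are both alveolar), so this form is consistent with the same rule.
/b/ is a voiced bilabial stop. The following trigger /ŋ/ is velar, so /b/ must become velar as well.
The voiced velar stop is [g], so /b/ → [g].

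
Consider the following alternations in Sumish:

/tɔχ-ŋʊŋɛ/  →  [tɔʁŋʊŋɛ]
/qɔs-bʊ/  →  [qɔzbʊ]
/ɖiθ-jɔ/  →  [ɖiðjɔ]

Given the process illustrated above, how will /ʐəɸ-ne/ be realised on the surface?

The data show regressive voicing assimilation: /χ/ → [ʁ] before /ŋ/; /s/ → [z] before /b/; /θ/ → [ð] before /j/. In each pair only voicing changes, matching the following consonant, while place and manner stay constant.
The rule targets /ɸ/ (voiceless bilabial fricative), which sits before the trigger /n/ (voiced).
The voiced bilabial fricative is [β], so /ɸ/ → [β].

[ʐəβne]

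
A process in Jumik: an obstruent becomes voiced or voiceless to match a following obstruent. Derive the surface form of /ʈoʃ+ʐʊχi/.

/ʃ/ is a voiceless postalveolar fricative. The following trigger /ʐ/ is voiced, so /ʃ/ must become voiced as well.
Changing only its voicing to voiced gives [ʒ] — the voiced postalveolar fricative.

[ʈoʒʐʊχi]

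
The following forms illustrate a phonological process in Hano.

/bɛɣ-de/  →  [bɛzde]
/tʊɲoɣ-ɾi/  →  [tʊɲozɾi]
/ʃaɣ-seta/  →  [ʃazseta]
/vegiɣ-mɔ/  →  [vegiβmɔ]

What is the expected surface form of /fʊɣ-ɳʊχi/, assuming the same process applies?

The data show regressive place assimilation: /ɣ/ → [z] before /d/; /ɣ/ → [z] before /ɾ/; /ɣ/ → [z] before /s/; /ɣ/ → [β] before /m/. In each pair only place changes, matching the following consonant, while manner and voice stay constant.
/ɣ/ is a voiced velar fricative. The following trigger /ɳ/ is retroflex, so /ɣ/ must become retroflex as well.
The voiced retroflex fricative is [ʐ], so /ɣ/ → [ʐ].

[fʊʐɳʊχi]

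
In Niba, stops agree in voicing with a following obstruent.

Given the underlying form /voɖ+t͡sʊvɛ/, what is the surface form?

The rule targets /ɖ/ (voiced retroflex stop), which sits before the trigger /t͡s/ (voiceless).
A voiceless retroflex stop is [ʈ], so the surface segment is [ʈ].

[voʈt͡sʊvɛ]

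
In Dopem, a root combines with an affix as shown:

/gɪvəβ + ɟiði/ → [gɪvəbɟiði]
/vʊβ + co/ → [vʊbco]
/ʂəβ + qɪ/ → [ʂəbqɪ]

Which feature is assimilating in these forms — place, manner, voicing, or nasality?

Underlying /β/ is realised as [b] next to /ɟ/; /ɟ/ itself does not change.
/β/ is a fricative while /ɟ/ is a stop; the output [b] is a stop, matching the trigger — so the feature that spreads is manner.
The same holds elsewhere in the data: /β/ → [b] before /c/ (fricative → stop, matching a stop); /β/ → [b] before /q/ (fricative → stop, matching a stop) — only manner changes, and always toward the following segment.

manner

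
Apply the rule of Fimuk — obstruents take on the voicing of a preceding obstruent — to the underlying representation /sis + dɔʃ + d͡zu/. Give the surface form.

[sistɔʃt͡su]

/d/ is a voiced alveolar stop. The preceding trigger /s/ is voiceless, so /d/ must become voiceless as well.
The voiceless alveolar stop is [t], so /d/ → [t].
At the second juncture, /d͡z/ likewise becomes [t͡s] adjacent to /ʃ/.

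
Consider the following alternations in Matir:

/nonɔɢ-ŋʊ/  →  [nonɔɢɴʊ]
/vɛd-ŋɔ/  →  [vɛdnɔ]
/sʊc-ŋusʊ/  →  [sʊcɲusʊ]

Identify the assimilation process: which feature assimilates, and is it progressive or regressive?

Comparing underlying and surface forms, /ŋ/ → [ɴ] is the alternation; the neighbouring /ɢ/ is constant.
The change velar → uvular matches the place of the preceding /ɢ/, identifying this as place assimilation.
Manner and voice are unchanged, so the assimilation is partial, not total.
Checking the remaining alternations: /ŋ/ → [n] after /d/ (velar → alveolar, matching alveolar); /ŋ/ → [ɲ] after /c/ (velar → palatal, matching palatal) — only place changes, and always toward the preceding segment.
Since the segment that changes follows the conditioning segment, the assimilation is progressive.

progressive place assimilation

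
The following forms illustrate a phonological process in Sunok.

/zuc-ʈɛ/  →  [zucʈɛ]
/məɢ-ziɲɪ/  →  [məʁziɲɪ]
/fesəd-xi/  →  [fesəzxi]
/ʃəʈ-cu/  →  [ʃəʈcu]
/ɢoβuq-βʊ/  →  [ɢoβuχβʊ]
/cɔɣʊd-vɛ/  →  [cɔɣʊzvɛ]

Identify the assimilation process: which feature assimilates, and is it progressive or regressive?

regressive manner assimilation

The segment that alternates is /ɢ/, which surfaces as [ʁ] when adjacent to /z/.
The change stop → fricative matches the manner of the following /z/, identifying this as manner assimilation.
Place and voice are unchanged, so the assimilation is partial, not total.
Checking the remaining alternations: /d/ → [z] before /x/ (stop → fricative, matching a fricative); /q/ → [χ] before /β/ (stop → fricative, matching a fricative); /d/ → [z] before /v/ (stop → fricative, matching a fricative) — only manner changes, and always toward the following segment.
Nothing changes in [zucʈɛ], [ʃəʈcu]: there the adjacent consonants already agree in manner (/c/ and /ʈ/ are both stops; /ʈ/ and /c/ are both stops), so these forms are consistent with the same rule.
The trigger is the following segment, so the direction is regressive (anticipatory).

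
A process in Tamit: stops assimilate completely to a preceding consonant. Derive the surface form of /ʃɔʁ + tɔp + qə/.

/t/ is the segment targeted by the rule; it sits immediately after /ʁ/, so it assimilates completely and surfaces as [ʁ].
The same rule applies at the second boundary: /q/ → [p] next to /p/.

[ʃɔʁʁɔppə]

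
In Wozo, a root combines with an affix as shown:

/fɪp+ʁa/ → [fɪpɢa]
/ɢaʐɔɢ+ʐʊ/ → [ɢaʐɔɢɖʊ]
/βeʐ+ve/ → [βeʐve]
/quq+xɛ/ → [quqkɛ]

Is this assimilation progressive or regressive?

Comparing underlying and surface forms, /ʁ/ → [ɢ] is the alternation; the neighbouring /p/ is constant.
/ʁ/ is a fricative while /p/ is a stop; the output [ɢ] is a stop, matching the trigger — so the feature that spreads is manner.
The other alternating forms pattern the same way: /ʐ/ → [ɖ] after /ɢ/ (fricative → stop, matching a stop); /x/ → [k] after /q/ (fricative → stop, matching a stop) — only manner changes, and always toward the preceding segment.
No alternation appears in [βeʐve]: there the adjacent consonants already agree in manner (/v/ and /ʐ/ are both fricatives), so this form is consistent with the same rule.
The trigger is the preceding segment, so the direction is progressive (perseverative).

progressive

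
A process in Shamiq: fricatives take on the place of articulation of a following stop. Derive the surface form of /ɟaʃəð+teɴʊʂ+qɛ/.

/ð/ is a voiced dental fricative. The following trigger /t/ is alveolar, so /ð/ must become alveolar as well.
The voiced alveolar fricative is [z], so /ð/ → [z].
The same rule applies at the second boundary: /ʂ/ → [χ] next to /q/.

[ɟaʃəzteɴʊχqɛ]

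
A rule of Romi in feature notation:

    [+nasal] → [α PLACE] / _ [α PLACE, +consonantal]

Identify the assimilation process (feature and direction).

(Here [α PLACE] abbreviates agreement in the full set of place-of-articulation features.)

regressive place assimilation

The rule copies the place features (abbreviated [PLACE]) from the environment onto the target, so the assimilating feature is place.
The conditioning segment sits to the right of the focus bar, meaning the trigger follows the segment that changes — regressive assimilation.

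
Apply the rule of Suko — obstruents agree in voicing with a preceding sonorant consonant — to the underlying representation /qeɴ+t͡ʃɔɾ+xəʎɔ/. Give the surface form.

[qeɴd͡ʒɔɾɣəʎɔ]

The rule targets /t͡ʃ/ (voiceless postalveolar affricate), which sits after the trigger /ɴ/ (voiced).
The voiced postalveolar affricate is [d͡ʒ], so /t͡ʃ/ → [d͡ʒ].
The same rule applies at the second boundary: /x/ → [ɣ] next to /ɾ/.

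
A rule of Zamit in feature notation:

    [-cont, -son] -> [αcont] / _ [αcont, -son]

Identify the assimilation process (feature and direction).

The shared variable α links the value of [cont] on the target to that of the neighbouring obstruent. [cont] distinguishes stops from fricatives — a manner-of-articulation feature — so this is manner assimilation.
The conditioning segment sits to the right of the focus bar, meaning the trigger follows the segment that changes — regressive assimilation.

regressive manner assimilation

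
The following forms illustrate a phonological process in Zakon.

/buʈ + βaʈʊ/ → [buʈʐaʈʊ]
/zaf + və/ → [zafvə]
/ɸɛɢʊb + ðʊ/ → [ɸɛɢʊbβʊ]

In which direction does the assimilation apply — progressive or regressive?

The segment that alternates is /β/, which surfaces as [ʐ] when adjacent to /ʈ/.
/β/ is bilabial while /ʈ/ is retroflex; the output [ʐ] is retroflex, matching the trigger — so the feature that spreads is place.
Checking the remaining alternation: /ð/ → [β] after /b/ (dental → bilabial, matching bilabial) — only place changes, and always toward the preceding segment.
No alternation appears in [zafvə]: there the adjacent consonants already agree in place (/v/ and /f/ are both labiodental), so this form is consistent with the same rule.
The trigger is the preceding segment, so the direction is progressive (perseverative).

progressive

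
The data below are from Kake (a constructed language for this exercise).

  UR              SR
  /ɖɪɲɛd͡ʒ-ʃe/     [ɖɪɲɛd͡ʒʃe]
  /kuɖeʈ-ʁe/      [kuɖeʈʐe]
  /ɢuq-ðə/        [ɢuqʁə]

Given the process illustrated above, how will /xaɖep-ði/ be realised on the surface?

The data show progressive place assimilation: /ʁ/ → [ʐ] after /ʈ/; /ð/ → [ʁ] after /q/. In each pair only place changes, matching the preceding consonant, while manner and voice stay constant.
No alternation appears in [ɖɪɲɛd͡ʒʃe]: there the adjacent consonants already agree in place (/ʃ/ and /d͡ʒ/ are both postalveolar), so this form is consistent with the same rule.
The rule targets /ð/ (voiced dental fricative), which sits after the trigger /p/ (bilabial).
A voiced bilabial fricative is [β], so the surface segment is [β].

[xaɖepβi]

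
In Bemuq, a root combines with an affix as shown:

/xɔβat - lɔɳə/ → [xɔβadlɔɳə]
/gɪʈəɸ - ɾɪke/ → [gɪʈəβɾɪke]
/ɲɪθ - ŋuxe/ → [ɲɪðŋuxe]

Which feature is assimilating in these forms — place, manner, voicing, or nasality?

voicing

Comparing underlying and surface forms, /t/ → [d] is the alternation; the neighbouring /l/ is constant.
The change voiceless → voiced matches the voicing of the following /l/, identifying this as voicing assimilation.
Checking the remaining alternations: /ɸ/ → [β] before /ɾ/ (voiceless → voiced, matching voiced); /θ/ → [ð] before /ŋ/ (voiceless → voiced, matching voiced) — only voicing changes, and always toward the following segment.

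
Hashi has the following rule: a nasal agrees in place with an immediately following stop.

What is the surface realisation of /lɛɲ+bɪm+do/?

The rule targets /ɲ/ (voiced palatal nasal), which sits before the trigger /b/ (bilabial).
Changing only its place to bilabial gives [m] — the voiced bilabial nasal.
At the second juncture, /m/ likewise becomes [n] adjacent to /d/.

[lɛmbɪndo]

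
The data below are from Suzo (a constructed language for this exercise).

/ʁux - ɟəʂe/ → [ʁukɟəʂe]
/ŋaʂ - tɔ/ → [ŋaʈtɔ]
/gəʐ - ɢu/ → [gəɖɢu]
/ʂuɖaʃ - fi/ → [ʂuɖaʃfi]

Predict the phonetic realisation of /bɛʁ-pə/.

[bɛɢpə]

The data show regressive manner assimilation: /x/ → [k] before /ɟ/; /ʂ/ → [ʈ] before /t/; /ʐ/ → [ɖ] before /ɢ/. In each pair only manner changes, matching the following consonant, while place and voice stay constant.
Nothing changes in [ʂuɖaʃfi]: there the adjacent consonants already agree in manner (/ʃ/ and /f/ are both fricatives), so this form is consistent with the same rule.
/ʁ/ is a voiced uvular fricative. The following trigger /p/ is a stop, so /ʁ/ must become a stop as well.
The voiced uvular stop is [ɢ], so /ʁ/ → [ɢ].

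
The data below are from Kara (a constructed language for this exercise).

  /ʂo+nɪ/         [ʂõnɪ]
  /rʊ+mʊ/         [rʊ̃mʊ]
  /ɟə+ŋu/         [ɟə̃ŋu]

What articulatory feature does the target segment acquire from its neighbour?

The vowel /o/ surfaces as nasalised [õ] next to the following nasal /n/ — it has acquired the [+nasal] feature of its neighbour.
The other forms show the same pattern: /ʊ/ → [ʊ̃] before /m/; /ə/ → [ə̃] before /ŋ/ — each time a vowel is nasalised next to a following nasal.

nasality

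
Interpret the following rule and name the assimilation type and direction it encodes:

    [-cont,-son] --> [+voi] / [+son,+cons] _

The structural change is [+voi], and the conditioning segment [+son,+cons] (a sonorant consonant) is itself voiced, so the target comes to share the voicing of its neighbour — voicing assimilation.
Since the environment is written before the underscore, the trigger precedes the target; the direction is progressive.

progressive voicing assimilation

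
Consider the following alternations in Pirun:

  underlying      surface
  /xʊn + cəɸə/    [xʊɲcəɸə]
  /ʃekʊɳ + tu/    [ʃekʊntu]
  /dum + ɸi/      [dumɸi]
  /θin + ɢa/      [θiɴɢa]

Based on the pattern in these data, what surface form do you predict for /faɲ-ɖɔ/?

[faɳɖɔ]

The data show regressive place assimilation: /n/ → [ɲ] before /c/; /ɳ/ → [n] before /t/; /n/ → [ɴ] before /ɢ/. In each pair only place changes, matching the following consonant, while manner and voice stay constant.
No alternation appears in [dumɸi]: there the adjacent consonants already agree in place (/m/ and /ɸ/ are both bilabial), so this form is consistent with the same rule.
/ɲ/ is a voiced palatal nasal. The following trigger /ɖ/ is retroflex, so /ɲ/ must become retroflex as well.
The voiced retroflex nasal is [ɳ], so /ɲ/ → [ɳ].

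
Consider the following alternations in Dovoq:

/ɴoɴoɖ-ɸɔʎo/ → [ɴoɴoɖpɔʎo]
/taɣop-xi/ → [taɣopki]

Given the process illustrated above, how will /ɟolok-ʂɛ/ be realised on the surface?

The data show progressive manner assimilation: /ɸ/ → [p] after /ɖ/; /x/ → [k] after /p/. In each pair only manner changes, matching the preceding consonant, while place and voice stay constant.
/ʂ/ is a voiceless retroflex fricative. The preceding trigger /k/ is a stop, so /ʂ/ must become a stop as well.
A voiceless retroflex stop is [ʈ], so the surface segment is [ʈ].

[ɟolokʈɛ]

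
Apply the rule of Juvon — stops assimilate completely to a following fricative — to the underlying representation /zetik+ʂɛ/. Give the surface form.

/k/ is the segment targeted by the rule; it sits immediately before /ʂ/, so it assimilates completely and surfaces as [ʂ].

[zetiʂʂɛ]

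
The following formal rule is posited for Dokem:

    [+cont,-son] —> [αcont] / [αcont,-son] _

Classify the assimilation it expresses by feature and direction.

progressive manner assimilation

The shared variable α links the value of [cont] on the target to that of the neighbouring obstruent. [cont] distinguishes stops from fricatives — a manner-of-articulation feature — so this is manner assimilation.
The conditioning segment sits to the left of the focus bar, meaning the trigger precedes the segment that changes — progressive assimilation.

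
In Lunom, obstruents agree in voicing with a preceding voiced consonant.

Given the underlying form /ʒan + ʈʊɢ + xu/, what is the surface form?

The rule targets /ʈ/ (voiceless retroflex stop), which sits after the trigger /n/ (voiced).
A voiced retroflex stop is [ɖ], so the surface segment is [ɖ].
At the second juncture, /x/ likewise becomes [ɣ] adjacent to /ɢ/.

[ʒanɖʊɢɣu]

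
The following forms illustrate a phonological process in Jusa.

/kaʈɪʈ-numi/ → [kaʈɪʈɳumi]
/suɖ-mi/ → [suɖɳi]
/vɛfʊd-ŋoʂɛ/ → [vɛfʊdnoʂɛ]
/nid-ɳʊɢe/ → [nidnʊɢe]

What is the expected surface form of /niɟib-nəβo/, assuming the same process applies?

[niɟibməβo]

The data show progressive place assimilation: /n/ → [ɳ] after /ʈ/; /m/ → [ɳ] after /ɖ/; /ŋ/ → [n] after /d/; /ɳ/ → [n] after /d/. In each pair only place changes, matching the preceding consonant, while manner and voice stay constant.
/n/ is a voiced alveolar nasal. The preceding trigger /b/ is bilabial, so /n/ must become bilabial as well.
A voiced bilabial nasal is [m], so the surface segment is [m].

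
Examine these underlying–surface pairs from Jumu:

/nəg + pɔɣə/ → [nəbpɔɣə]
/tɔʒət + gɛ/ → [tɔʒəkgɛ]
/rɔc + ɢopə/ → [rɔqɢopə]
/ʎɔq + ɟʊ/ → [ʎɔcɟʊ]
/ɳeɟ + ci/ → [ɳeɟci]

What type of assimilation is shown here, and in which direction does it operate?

regressive place assimilation

The segment that alternates is /g/, which surfaces as [b] when adjacent to /p/.
The change velar → bilabial matches the place of the following /p/, identifying this as place assimilation.
Manner and voice are unchanged, so the assimilation is partial, not total.
Checking the remaining alternations: /t/ → [k] before /g/ (alveolar → velar, matching velar); /c/ → [q] before /ɢ/ (palatal → uvular, matching uvular); /q/ → [c] before /ɟ/ (uvular → palatal, matching palatal) — only place changes, and always toward the following segment.
No alternation appears in [ɳeɟci]: there the adjacent consonants already agree in place (/ɟ/ and /c/ are both palatal), so this form is consistent with the same rule.
The trigger is the following segment, so the direction is regressive (anticipatory).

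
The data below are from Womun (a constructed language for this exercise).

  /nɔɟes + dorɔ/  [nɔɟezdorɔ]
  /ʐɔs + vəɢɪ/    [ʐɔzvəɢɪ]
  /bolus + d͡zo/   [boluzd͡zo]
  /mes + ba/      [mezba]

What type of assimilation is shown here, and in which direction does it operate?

regressive voicing assimilation

Underlying /s/ is realised as [z] next to /d/; /d/ itself does not change.
/s/ is voiceless while /d/ is voiced; the output [z] is voiced, matching the trigger — so the feature that spreads is voicing.
Place and manner are unchanged, so the assimilation is partial, not total.
The same holds elsewhere in the data: /s/ → [z] before /v/ (voiceless → voiced, matching voiced); /s/ → [z] before /d͡z/ (voiceless → voiced, matching voiced); /s/ → [z] before /b/ (voiceless → voiced, matching voiced) — only voicing changes, and always toward the following segment.
Since the segment that changes precedes the conditioning segment, the assimilation is regressive.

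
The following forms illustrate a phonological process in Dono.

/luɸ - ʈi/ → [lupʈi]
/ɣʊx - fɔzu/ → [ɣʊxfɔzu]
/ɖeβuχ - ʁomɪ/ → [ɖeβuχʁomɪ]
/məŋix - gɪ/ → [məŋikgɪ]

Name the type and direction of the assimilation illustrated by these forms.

regressive manner assimilation

The segment that alternates is /ɸ/, which surfaces as [p] when adjacent to /ʈ/.
The change fricative → stop matches the manner of the following /ʈ/, identifying this as manner assimilation.
Place and voice are unchanged, so the assimilation is partial, not total.
The other alternating form patterns the same way: /x/ → [k] before /g/ (fricative → stop, matching a stop) — only manner changes, and always toward the following segment.
Nothing changes in [ɣʊxfɔzu], [ɖeβuχʁomɪ]: there the adjacent consonants already agree in manner (/x/ and /f/ are both fricatives; /χ/ and /ʁ/ are both fricatives), so these forms are consistent with the same rule.
Since the segment that changes precedes the conditioning segment, the assimilation is regressive.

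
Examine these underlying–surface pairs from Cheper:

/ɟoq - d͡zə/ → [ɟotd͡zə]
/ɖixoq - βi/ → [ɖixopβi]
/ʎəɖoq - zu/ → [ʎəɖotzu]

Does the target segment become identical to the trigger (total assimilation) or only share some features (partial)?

Comparing underlying and surface forms, /q/ → [t] is the alternation; the neighbouring /d͡z/ is constant.
The change uvular → alveolar matches the place of the following /d͡z/, identifying this as place assimilation.
Manner and voice are unchanged, so the assimilation is partial, not total.
The other alternating forms pattern the same way: /q/ → [p] before /β/ (uvular → bilabial, matching bilabial); /q/ → [t] before /z/ (uvular → alveolar, matching alveolar) — only place changes, and always toward the following segment.

partial assimilation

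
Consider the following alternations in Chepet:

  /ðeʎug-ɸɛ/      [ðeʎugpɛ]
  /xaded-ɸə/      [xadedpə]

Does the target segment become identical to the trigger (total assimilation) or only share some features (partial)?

partial assimilation

Underlying /ɸ/ is realised as [p] next to /g/; /g/ itself does not change.
The change fricative → stop matches the manner of the preceding /g/, identifying this as manner assimilation.
Place and voice are unchanged, so the assimilation is partial, not total.
The same holds elsewhere in the data: /ɸ/ → [p] after /d/ (fricative → stop, matching a stop) — only manner changes, and always toward the preceding segment.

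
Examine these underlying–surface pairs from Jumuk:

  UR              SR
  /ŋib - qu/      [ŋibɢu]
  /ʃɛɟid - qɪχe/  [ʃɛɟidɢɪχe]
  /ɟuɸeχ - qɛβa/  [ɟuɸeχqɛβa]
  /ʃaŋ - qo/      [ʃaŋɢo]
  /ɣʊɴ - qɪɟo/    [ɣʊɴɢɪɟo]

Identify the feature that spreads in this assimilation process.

The segment that alternates is /q/, which surfaces as [ɢ] when adjacent to /b/.
The change voiceless → voiced matches the voicing of the preceding /b/, identifying this as voicing assimilation.
Checking the remaining alternations: /q/ → [ɢ] after /d/ (voiceless → voiced, matching voiced); /q/ → [ɢ] after /ŋ/ (voiceless → voiced, matching voiced); /q/ → [ɢ] after /ɴ/ (voiceless → voiced, matching voiced) — only voicing changes, and always toward the preceding segment.
Nothing changes in [ɟuɸeχqɛβa]: there the adjacent consonants already agree in voicing (/q/ and /χ/ are both voiceless), so this form is consistent with the same rule.

voicing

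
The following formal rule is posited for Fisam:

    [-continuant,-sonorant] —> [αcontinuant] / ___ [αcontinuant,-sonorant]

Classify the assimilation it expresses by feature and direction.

regressive manner assimilation

The shared variable α links the value of [continuant] on the target to that of the neighbouring obstruent. [continuant] distinguishes stops from fricatives — a manner-of-articulation feature — so this is manner assimilation.
The conditioning segment sits to the right of the focus bar, meaning the trigger follows the segment that changes — regressive assimilation.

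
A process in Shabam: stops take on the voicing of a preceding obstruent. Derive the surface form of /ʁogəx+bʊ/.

[ʁogəxpʊ]

The rule targets /b/ (voiced bilabial stop), which sits after the trigger /x/ (voiceless).
A voiceless bilabial stop is [p], so the surface segment is [p].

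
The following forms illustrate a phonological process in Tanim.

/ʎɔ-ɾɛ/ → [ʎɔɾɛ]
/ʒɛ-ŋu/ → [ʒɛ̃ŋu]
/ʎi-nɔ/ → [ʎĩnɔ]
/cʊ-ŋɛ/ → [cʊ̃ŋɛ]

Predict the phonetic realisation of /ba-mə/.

[bãmə]

The data show regressive nasality assimilation (vowel nasalisation): /ɛ/ → [ɛ̃] before /ŋ/; /i/ → [ĩ] before /n/; /ʊ/ → [ʊ̃] before /ŋ/ — a vowel is nasalised by an immediately following nasal consonant.
No change occurs in [ʎɔɾɛ] because the vowel at the boundary is adjacent to an oral consonant, not a nasal (/ɔ/ next to /ɾ/).
The vowel /a/ is adjacent to the following nasal /m/, so it acquires [+nasal] and surfaces as [ã].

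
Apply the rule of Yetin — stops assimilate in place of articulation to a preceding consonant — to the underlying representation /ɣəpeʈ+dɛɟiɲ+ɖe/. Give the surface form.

The rule targets /d/ (voiced alveolar stop), which sits after the trigger /ʈ/ (retroflex).
The voiced retroflex stop is [ɖ], so /d/ → [ɖ].
At the second juncture, /ɖ/ likewise becomes [ɟ] adjacent to /ɲ/.

[ɣəpeʈɖɛɟiɲɟe]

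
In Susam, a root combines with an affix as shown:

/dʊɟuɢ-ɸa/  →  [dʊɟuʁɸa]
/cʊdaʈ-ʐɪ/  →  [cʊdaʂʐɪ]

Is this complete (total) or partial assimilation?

Comparing underlying and surface forms, /ɢ/ → [ʁ] is the alternation; the neighbouring /ɸ/ is constant.
/ɢ/ is a stop while /ɸ/ is a fricative; the output [ʁ] is a fricative, matching the trigger — so the feature that spreads is manner.
Place and voice are unchanged, so the assimilation is partial, not total.
The same holds elsewhere in the data: /ʈ/ → [ʂ] before /ʐ/ (stop → fricative, matching a fricative) — only manner changes, and always toward the following segment.

partial assimilation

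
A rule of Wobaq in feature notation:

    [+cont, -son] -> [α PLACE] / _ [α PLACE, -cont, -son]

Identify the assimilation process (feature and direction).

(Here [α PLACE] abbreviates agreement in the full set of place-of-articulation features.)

regressive place assimilation

The shared variable α links the value of the place features (abbreviated [PLACE]) on the target to the same value on the neighbouring segment, so place is the feature that assimilates.
Since the environment is written after the underscore, the trigger follows the target; the direction is regressive.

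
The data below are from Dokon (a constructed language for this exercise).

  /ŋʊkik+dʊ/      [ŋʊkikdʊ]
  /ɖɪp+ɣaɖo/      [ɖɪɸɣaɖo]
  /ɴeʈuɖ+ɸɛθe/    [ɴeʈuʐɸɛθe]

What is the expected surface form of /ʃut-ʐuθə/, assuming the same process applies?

[ʃusʐuθə]

The data show regressive manner assimilation: /p/ → [ɸ] before /ɣ/; /ɖ/ → [ʐ] before /ɸ/. In each pair only manner changes, matching the following consonant, while place and voice stay constant.
No alternation appears in [ŋʊkikdʊ]: there the adjacent consonants already agree in manner (/k/ and /d/ are both stops), so this form is consistent with the same rule.
/t/ is a voiceless alveolar stop. The following trigger /ʐ/ is a fricative, so /t/ must become a fricative as well.
The voiceless alveolar fricative is [s], so /t/ → [s].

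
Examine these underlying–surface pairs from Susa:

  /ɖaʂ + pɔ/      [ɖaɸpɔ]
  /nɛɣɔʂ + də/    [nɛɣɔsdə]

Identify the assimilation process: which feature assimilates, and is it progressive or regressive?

Underlying /ʂ/ is realised as [ɸ] next to /p/; /p/ itself does not change.
The change retroflex → bilabial matches the place of the following /p/, identifying this as place assimilation.
Manner and voice are unchanged, so the assimilation is partial, not total.
The other alternating form patterns the same way: /ʂ/ → [s] before /d/ (retroflex → alveolar, matching alveolar) — only place changes, and always toward the following segment.
The trigger is the following segment, so the direction is regressive (anticipatory).

regressive place assimilation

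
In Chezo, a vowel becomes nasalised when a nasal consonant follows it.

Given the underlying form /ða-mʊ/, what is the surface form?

[ðãmʊ]

The vowel /a/ is adjacent to the following nasal /m/, so it acquires [+nasal] and surfaces as [ã].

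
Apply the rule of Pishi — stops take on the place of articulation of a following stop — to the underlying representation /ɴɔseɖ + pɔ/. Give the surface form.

[ɴɔsebpɔ]

/ɖ/ is a voiced retroflex stop. The following trigger /p/ is bilabial, so /ɖ/ must become bilabial as well.
The voiced bilabial stop is [b], so /ɖ/ → [b].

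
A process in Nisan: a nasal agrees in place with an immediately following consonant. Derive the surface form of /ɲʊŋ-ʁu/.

/ŋ/ is a voiced velar nasal. The following trigger /ʁ/ is uvular, so /ŋ/ must become uvular as well.
A voiced uvular nasal is [ɴ], so the surface segment is [ɴ].

[ɲʊɴʁu]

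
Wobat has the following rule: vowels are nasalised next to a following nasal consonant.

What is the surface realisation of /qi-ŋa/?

[qĩŋa]

The vowel /i/ is adjacent to the following nasal /ŋ/, so it acquires [+nasal] and surfaces as [ĩ].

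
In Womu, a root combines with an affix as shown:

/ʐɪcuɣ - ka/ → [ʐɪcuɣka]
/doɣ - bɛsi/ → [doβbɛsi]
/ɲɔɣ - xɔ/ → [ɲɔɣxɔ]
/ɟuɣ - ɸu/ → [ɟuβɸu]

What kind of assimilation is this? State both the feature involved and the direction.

regressive place assimilation

The segment that alternates is /ɣ/, which surfaces as [β] when adjacent to /b/.
/ɣ/ is velar while /b/ is bilabial; the output [β] is bilabial, matching the trigger — so the feature that spreads is place.
Manner and voice are unchanged, so the assimilation is partial, not total.
The same holds elsewhere in the data: /ɣ/ → [β] before /ɸ/ (velar → bilabial, matching bilabial) — only place changes, and always toward the following segment.
No alternation appears in [ʐɪcuɣka], [ɲɔɣxɔ]: there the adjacent consonants already agree in place (/ɣ/ and /k/ are both velar; /ɣ/ and /x/ are both velar), so these forms are consistent with the same rule.
Since the segment that changes precedes the conditioning segment, the assimilation is regressive.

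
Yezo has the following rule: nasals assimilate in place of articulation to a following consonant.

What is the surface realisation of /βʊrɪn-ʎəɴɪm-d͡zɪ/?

/n/ is a voiced alveolar nasal. The following trigger /ʎ/ is palatal, so /n/ must become palatal as well.
The voiced palatal nasal is [ɲ], so /n/ → [ɲ].
The same rule applies at the second boundary: /m/ → [n] next to /d͡z/.

[βʊrɪɲʎəɴɪnd͡zɪ]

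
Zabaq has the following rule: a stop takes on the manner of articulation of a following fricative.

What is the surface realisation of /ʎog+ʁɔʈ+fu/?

[ʎoɣʁɔʂfu]

The rule targets /g/ (voiced velar stop), which sits before the trigger /ʁ/ (fricative).
Changing only its manner to fricative gives [ɣ] — the voiced velar fricative.
The same rule applies at the second boundary: /ʈ/ → [ʂ] next to /f/.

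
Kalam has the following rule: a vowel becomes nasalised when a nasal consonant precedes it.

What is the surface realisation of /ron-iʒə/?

[ronĩʒə]

The vowel /i/ is adjacent to the preceding nasal /n/, so it acquires [+nasal] and surfaces as [ĩ].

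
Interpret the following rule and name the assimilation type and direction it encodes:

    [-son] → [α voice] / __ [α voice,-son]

regressive voicing assimilation

The rule copies [voice] from the environment onto the target, so the assimilating feature is voicing.
The conditioning segment sits to the right of the focus bar, meaning the trigger follows the segment that changes — regressive assimilation.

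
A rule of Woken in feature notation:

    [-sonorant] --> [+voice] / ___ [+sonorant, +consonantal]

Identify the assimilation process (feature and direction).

The structural change is [+voice], and the conditioning segment [+sonorant, +consonantal] (a sonorant consonant) is itself voiced, so the target comes to share the voicing of its neighbour — voicing assimilation.
The conditioning segment sits to the right of the focus bar, meaning the trigger follows the segment that changes — regressive assimilation.

regressive voicing assimilation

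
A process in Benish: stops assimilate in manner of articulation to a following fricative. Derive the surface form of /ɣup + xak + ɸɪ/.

[ɣuɸxaxɸɪ]

The rule targets /p/ (voiceless bilabial stop), which sits before the trigger /x/ (fricative).
The voiceless bilabial fricative is [ɸ], so /p/ → [ɸ].
The same rule applies at the second boundary: /k/ → [x] next to /ɸ/.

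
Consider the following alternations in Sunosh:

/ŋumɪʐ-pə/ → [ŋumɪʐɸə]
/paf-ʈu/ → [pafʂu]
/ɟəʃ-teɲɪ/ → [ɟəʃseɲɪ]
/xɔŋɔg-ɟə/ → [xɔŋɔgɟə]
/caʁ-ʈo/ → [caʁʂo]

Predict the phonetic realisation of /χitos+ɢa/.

[χitosʁa]

The data show progressive manner assimilation: /p/ → [ɸ] after /ʐ/; /ʈ/ → [ʂ] after /f/; /t/ → [s] after /ʃ/; /ʈ/ → [ʂ] after /ʁ/. In each pair only manner changes, matching the preceding consonant, while place and voice stay constant.
No alternation appears in [xɔŋɔgɟə]: there the adjacent consonants already agree in manner (/ɟ/ and /g/ are both stops), so this form is consistent with the same rule.
The rule targets /ɢ/ (voiced uvular stop), which sits after the trigger /s/ (fricative).
Changing only its manner to fricative gives [ʁ] — the voiced uvular fricative.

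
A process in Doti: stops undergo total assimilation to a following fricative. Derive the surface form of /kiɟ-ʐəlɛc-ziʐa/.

/ɟ/ is the segment targeted by the rule; it sits immediately before /ʐ/, so it assimilates completely and surfaces as [ʐ].
At the second juncture, /c/ likewise becomes [z] adjacent to /z/.

[kiʐʐəlɛzziʐa]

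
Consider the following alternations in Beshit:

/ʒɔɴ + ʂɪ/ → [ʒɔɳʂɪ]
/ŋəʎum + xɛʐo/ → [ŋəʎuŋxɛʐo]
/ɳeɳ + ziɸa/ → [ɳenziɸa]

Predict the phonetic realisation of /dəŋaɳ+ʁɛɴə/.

The data show regressive place assimilation: /ɴ/ → [ɳ] before /ʂ/; /m/ → [ŋ] before /x/; /ɳ/ → [n] before /z/. In each pair only place changes, matching the following consonant, while manner and voice stay constant.
/ɳ/ is a voiced retroflex nasal. The following trigger /ʁ/ is uvular, so /ɳ/ must become uvular as well.
A voiced uvular nasal is [ɴ], so the surface segment is [ɴ].

[dəŋaɴʁɛɴə]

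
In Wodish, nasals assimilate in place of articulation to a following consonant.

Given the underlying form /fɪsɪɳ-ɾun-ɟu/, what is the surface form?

The rule targets /ɳ/ (voiced retroflex nasal), which sits before the trigger /ɾ/ (alveolar).
A voiced alveolar nasal is [n], so the surface segment is [n].
The same rule applies at the second boundary: /n/ → [ɲ] next to /ɟ/.

[fɪsɪnɾuɲɟu]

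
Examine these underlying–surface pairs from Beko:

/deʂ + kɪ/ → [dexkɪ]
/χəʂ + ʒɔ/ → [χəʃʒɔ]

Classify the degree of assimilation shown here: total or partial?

Comparing underlying and surface forms, /ʂ/ → [x] is the alternation; the neighbouring /k/ is constant.
The change retroflex → velar matches the place of the following /k/, identifying this as place assimilation.
Manner and voice are unchanged, so the assimilation is partial, not total.
The other alternating form patterns the same way: /ʂ/ → [ʃ] before /ʒ/ (retroflex → postalveolar, matching postalveolar) — only place changes, and always toward the following segment.

partial assimilation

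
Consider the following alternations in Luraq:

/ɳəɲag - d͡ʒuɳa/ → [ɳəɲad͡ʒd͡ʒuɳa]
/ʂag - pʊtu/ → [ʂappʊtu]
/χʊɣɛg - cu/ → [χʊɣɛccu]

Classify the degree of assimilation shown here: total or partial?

total assimilation

Comparing underlying and surface forms, /g/ → [d͡ʒ] is the alternation; the neighbouring /d͡ʒ/ is constant.
The output [d͡ʒ] is identical to the trigger /d͡ʒ/ — every feature (place, manner, voicing) has been copied — so this is total assimilation.
The remaining alternations confirm this: /g/ → [p] before /p/; /g/ → [c] before /c/ — in each case the output is a copy of the following consonant.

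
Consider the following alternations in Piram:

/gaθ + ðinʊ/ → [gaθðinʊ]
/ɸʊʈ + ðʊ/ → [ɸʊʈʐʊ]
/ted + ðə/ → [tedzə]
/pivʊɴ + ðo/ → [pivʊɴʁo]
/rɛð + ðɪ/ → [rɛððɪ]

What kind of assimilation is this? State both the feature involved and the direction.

Underlying /ð/ is realised as [ʐ] next to /ʈ/; /ʈ/ itself does not change.
The change dental → retroflex matches the place of the preceding /ʈ/, identifying this as place assimilation.
Manner and voice are unchanged, so the assimilation is partial, not total.
The same holds elsewhere in the data: /ð/ → [z] after /d/ (dental → alveolar, matching alveolar); /ð/ → [ʁ] after /ɴ/ (dental → uvular, matching uvular) — only place changes, and always toward the preceding segment.
Nothing changes in [gaθðinʊ], [rɛððɪ]: there the adjacent consonants already agree in place (/ð/ and /θ/ are both dental; /ð/ and /ð/ are both dental), so these forms are consistent with the same rule.
Since the segment that changes follows the conditioning segment, the assimilation is progressive.

progressive place assimilation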